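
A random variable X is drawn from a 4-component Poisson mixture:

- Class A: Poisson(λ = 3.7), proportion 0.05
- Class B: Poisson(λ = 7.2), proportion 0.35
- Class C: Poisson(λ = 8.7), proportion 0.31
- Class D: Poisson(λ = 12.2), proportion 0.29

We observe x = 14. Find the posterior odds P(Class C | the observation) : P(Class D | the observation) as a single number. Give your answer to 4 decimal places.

0.3113

Only the two components matter; the odds are (P(Z=i) f_i(x)) / (P(Z=j) f_j(x)).
Component likelihoods at x = 14:
  L_A = e^(−3.7)·3.7^14/14! = 2.5558e-05
  L_B = e^(−7.2)·7.2^14/14! = 0.00861641
  L_C = e^(−8.7)·8.7^14/14! = 0.0271956
  L_D = e^(−12.2)·12.2^14/14! = 0.0933763
0.00843065 / 0.0270791 ≈ 0.3113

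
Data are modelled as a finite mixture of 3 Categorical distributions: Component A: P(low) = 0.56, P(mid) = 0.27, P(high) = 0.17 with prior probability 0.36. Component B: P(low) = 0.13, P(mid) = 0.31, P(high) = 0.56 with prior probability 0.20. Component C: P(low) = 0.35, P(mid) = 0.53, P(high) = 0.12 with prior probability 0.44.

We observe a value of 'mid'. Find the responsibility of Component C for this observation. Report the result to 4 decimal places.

P(component k | x) = π_k·f_k(x) / marginal(x), where marginal(x) = Σ_j π_j·f_j(x).
Categorical probabilities:
  f_A = 0.27
  f_B = 0.31
  f_C = 0.53
Weight by the priors:
  π_A·f_A = 0.36 × 0.27 = 0.0972
  π_B·f_B = 0.20 × 0.31 = 0.062
  π_C·f_C = 0.44 × 0.53 = 0.2332
Evidence: 0.0972 + 0.062 + 0.2332 = 0.3924
P(Component C | data) = 0.2332 / 0.3924 ≈ 0.5943

0.5943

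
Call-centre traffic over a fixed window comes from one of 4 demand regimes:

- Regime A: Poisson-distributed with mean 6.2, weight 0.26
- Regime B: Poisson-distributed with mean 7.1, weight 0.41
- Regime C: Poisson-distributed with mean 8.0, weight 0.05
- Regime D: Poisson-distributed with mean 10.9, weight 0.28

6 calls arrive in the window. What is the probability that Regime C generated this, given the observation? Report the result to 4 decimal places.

By Bayes' theorem, P(k | x) = w_k f_k(x) / Σ_j w_j f_j(x).
Component likelihoods at x = 6 calls:
  L_A = 0.1601
  L_B = 0.1468
  L_C = 0.122138
  L_D = 0.0429949
Prior × likelihood for each component:
  w_A·L_A = 0.26 × 0.1601 = 0.041626
  w_B·L_B = 0.41 × 0.1468 = 0.0601881
  w_C·L_C = 0.05 × 0.122138 = 0.00610691
  w_D·L_D = 0.28 × 0.0429949 = 0.0120386
Marginal: 0.041626 + 0.0601881 + 0.00610691 + 0.0120386 = 0.11996
P(Regime C | x) ≈ 0.0509

0.0509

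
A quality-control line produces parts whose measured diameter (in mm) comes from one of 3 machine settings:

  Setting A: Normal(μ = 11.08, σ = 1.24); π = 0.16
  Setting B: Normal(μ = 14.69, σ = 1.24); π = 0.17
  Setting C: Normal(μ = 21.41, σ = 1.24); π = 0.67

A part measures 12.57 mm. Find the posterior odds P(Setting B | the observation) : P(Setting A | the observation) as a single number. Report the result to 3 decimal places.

The posterior odds equal the prior odds times the likelihood ratio: (P(Z=i)/P(Z=j))·(f_i(x)/f_j(x)).
Evaluate each component's likelihood at the observed value:
  L_A = 0.156299
  L_B = 0.074605
  L_C = 2.96069e-12
Posterior odds = (P(Z=B)·L_B) / (P(Z=A)·L_A) = (0.17·0.074605) / (0.16·0.156299) = 0.0126828 / 0.0250078 ≈ 0.507

0.507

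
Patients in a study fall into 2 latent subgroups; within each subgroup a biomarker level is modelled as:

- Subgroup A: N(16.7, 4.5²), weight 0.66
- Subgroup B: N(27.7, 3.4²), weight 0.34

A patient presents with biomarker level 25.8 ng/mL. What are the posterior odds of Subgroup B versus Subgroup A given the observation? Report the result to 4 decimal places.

4.5067

Posterior odds = (w_i f_i(x)) / (w_j f_j(x)); the normalising sum cancels.
Normal densities:
  f_A = (1/(4.5·√(2π)))·exp(−(25.8−16.7)²/(2·4.5²)) = 0.088654·exp(-2.04469) = 0.0114736
  f_B = (1/(3.4·√(2π)))·exp(−(25.8−27.7)²/(2·3.4²)) = 0.117336·exp(-0.15614) = 0.100374
0.034127 / 0.00757257 ≈ 4.5067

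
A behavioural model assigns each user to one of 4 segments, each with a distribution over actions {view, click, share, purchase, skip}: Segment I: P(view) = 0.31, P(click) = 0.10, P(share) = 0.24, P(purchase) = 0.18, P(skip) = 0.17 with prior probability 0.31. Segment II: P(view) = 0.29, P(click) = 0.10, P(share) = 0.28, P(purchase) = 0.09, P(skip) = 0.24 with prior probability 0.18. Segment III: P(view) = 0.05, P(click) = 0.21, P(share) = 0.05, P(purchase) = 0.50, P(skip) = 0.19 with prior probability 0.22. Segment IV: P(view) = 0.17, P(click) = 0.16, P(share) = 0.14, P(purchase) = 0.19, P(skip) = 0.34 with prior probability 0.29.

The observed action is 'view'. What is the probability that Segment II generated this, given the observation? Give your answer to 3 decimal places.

0.250

The responsibility of component k is w_k f_k(x) divided by Σ_j w_j f_j(x).
Categorical probabilities:
  f_I = P(view | comp) = 0.31
  f_II = P(view | comp) = 0.29
  f_III = P(view | comp) = 0.05
  f_IV = P(view | comp) = 0.17
Multiply by the mixture weights:
  w_I·f_I = 0.31 × 0.31 = 0.0961
  w_II·f_II = 0.18 × 0.29 = 0.0522
  w_III·f_III = 0.22 × 0.05 = 0.011
  w_IV·f_IV = 0.29 × 0.17 = 0.0493
Normaliser: 0.0961 + 0.0522 + 0.011 + 0.0493 = 0.2086
P(Segment II | the observation) = 0.0522 / 0.2086 ≈ 0.250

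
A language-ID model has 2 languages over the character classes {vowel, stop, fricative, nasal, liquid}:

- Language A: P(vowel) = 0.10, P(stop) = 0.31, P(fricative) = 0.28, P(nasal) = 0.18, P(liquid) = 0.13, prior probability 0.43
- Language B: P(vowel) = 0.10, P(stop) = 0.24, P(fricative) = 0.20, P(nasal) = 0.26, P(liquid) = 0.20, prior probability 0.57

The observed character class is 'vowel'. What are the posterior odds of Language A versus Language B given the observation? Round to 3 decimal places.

Since P(k|x) ∝ P(Z=k) f_k(x), the posterior odds are P(Z=i) f_i(x) / (P(Z=j) f_j(x)).
Component likelihoods at x = 'vowel':
  L_A = 0.1
  L_B = 0.1
0.043 / 0.057 ≈ 0.754

0.754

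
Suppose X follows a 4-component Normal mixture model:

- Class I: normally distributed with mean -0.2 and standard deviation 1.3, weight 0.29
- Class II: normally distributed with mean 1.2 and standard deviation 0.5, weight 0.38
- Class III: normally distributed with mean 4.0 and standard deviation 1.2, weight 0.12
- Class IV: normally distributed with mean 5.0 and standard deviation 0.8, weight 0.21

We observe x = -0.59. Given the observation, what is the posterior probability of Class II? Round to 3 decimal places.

By Bayes' theorem, P(k | x) = w_k f_k(x) / Σ_j w_j f_j(x).
Component likelihoods at x = -0.59:
  f_I = (1/(1.3·√(2π)))·exp(−(-0.59−-0.2)²/(2·1.3²)) = 0.306879·exp(-0.04500) = 0.293375
  f_II = (1/(0.5·√(2π)))·exp(−(-0.59−1.2)²/(2·0.5²)) = 0.797885·exp(-6.40820) = 0.0013149
  f_III = (1/(1.2·√(2π)))·exp(−(-0.59−4.0)²/(2·1.2²)) = 0.332452·exp(-7.31531) = 0.000221171
  f_IV = (1/(0.8·√(2π)))·exp(−(-0.59−5.0)²/(2·0.8²)) = 0.498678·exp(-24.41258) = 1.24616e-11
Unnormalised posteriors:
  w_I·f_I = 0.29 × 0.293375 = 0.0850788
  w_II·f_II = 0.38 × 0.0013149 = 0.000499664
  w_III·f_III = 0.12 × 0.000221171 = 2.65406e-05
  w_IV·f_IV = 0.21 × 1.24616e-11 = 2.61693e-12
Evidence: 0.0850788 + 0.000499664 + 2.65406e-05 + 2.61693e-12 = 0.085605
Responsibility of Class II: 0.000499664 / 0.085605 ≈ 0.006

0.006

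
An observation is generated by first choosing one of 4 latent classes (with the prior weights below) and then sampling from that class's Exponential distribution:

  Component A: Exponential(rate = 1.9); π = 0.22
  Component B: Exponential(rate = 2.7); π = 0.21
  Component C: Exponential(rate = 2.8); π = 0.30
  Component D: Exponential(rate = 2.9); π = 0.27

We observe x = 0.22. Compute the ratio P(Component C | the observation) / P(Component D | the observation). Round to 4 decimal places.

Since P(k|x) ∝ w_k f_k(x), the posterior odds are w_i f_i(x) / (w_j f_j(x)).
Evaluate each component's likelihood at the observed value:
  p_A = 1.9·e^(−1.9·0.22) = 1.9·e^(−0.4180) = 1.25089
  p_B = 2.7·e^(−2.7·0.22) = 2.7·e^(−0.5940) = 1.49071
  p_C = 2.8·e^(−2.8·0.22) = 2.8·e^(−0.6160) = 1.51228
  p_D = 2.9·e^(−2.9·0.22) = 2.9·e^(−0.6380) = 1.53221
Odds = (0.30/0.27) × (1.51228/1.53221) = 1.11111 × 0.986994 ≈ 1.0967

1.0967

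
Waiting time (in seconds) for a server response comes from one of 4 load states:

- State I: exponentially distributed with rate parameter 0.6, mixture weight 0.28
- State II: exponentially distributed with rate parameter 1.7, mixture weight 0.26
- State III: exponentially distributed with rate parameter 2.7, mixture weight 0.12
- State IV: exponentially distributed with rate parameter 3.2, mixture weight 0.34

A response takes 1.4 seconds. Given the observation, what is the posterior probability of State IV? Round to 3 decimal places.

P(component k | x) = P(Z=k)·f_k(x) / marginal(x), where marginal(x) = Σ_j P(Z=j)·f_j(x).
Evaluate each component's likelihood at the observed value:
  f_I = 0.6·e^(−0.6·1.4) = 0.6·e^(−0.8400) = 0.259026
  f_II = 1.7·e^(−1.7·1.4) = 1.7·e^(−2.3800) = 0.157336
  f_III = 2.7·e^(−2.7·1.4) = 2.7·e^(−3.7800) = 0.0616213
  f_IV = 3.2·e^(−3.2·1.4) = 3.2·e^(−4.4800) = 0.0362669
Weight by the priors:
  P(Z=I)·f_I = 0.28 × 0.259026 = 0.0725274
  P(Z=II)·f_II = 0.26 × 0.157336 = 0.0409074
  P(Z=III)·f_III = 0.12 × 0.0616213 = 0.00739455
  P(Z=IV)·f_IV = 0.34 × 0.0362669 = 0.0123308
Denominator: 0.0725274 + 0.0409074 + 0.00739455 + 0.0123308 = 0.13316
P(State IV | the observation) = 0.0123308 / 0.13316 ≈ 0.093

0.093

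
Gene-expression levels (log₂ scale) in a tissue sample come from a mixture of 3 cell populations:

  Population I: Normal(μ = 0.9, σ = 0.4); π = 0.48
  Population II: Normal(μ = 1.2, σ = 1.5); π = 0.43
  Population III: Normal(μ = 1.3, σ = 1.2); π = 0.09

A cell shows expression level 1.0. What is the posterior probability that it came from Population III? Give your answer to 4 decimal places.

Posterior ∝ prior × likelihood, so P(k | x) ∝ π_k f_k(x); normalise over all components.
Normal densities:
  L_I = (1/(0.4·√(2π)))·exp(−(1.0−0.9)²/(2·0.4²)) = 0.997356·exp(-0.03125) = 0.96667
  L_II = (1/(1.5·√(2π)))·exp(−(1.0−1.2)²/(2·1.5²)) = 0.265962·exp(-0.00889) = 0.263608
  L_III = (1/(1.2·√(2π)))·exp(−(1.0−1.3)²/(2·1.2²)) = 0.332452·exp(-0.03125) = 0.322223
Prior × likelihood for each component:
  π_I·L_I = 0.48 × 0.96667 = 0.464002
  π_II·L_II = 0.43 × 0.263608 = 0.113351
  π_III·L_III = 0.09 × 0.322223 = 0.0290001
Evidence: 0.464002 + 0.113351 + 0.0290001 = 0.606353
P(Population III | x) = 0.0290001 / 0.606353 ≈ 0.0478

0.0478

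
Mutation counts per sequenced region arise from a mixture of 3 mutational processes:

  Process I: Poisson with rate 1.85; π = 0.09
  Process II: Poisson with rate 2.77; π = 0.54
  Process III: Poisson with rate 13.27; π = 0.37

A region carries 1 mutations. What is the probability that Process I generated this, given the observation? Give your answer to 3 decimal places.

Apply Bayes' rule: the posterior for each component is proportional to its prior times its likelihood at x.
Evaluate each component's likelihood at the observed value:
  p_I = e^(−1.85)·1.85^1/1! = 0.290889
  p_II = e^(−2.77)·2.77^1/1! = 0.173574
  p_III = e^(−13.27)·13.27^1/1! = 2.28972e-05
Unnormalised posteriors:
  w_I·p_I = 0.09 × 0.290889 = 0.02618
  w_II·p_II = 0.54 × 0.173574 = 0.0937298
  w_III·p_III = 0.37 × 2.28972e-05 = 8.47198e-06
Normaliser: 0.02618 + 0.0937298 + 8.47198e-06 = 0.119918
P(Process I | 1 mutations) = 0.02618 / 0.119918 ≈ 0.218

0.218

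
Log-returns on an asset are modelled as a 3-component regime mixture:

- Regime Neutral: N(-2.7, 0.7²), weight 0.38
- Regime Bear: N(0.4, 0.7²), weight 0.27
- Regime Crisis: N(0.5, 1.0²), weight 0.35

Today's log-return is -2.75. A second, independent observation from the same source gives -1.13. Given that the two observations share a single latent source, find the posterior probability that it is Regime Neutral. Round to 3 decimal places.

By Bayes' theorem, P(k | x) = π_k f_k(x) / Σ_j π_j f_j(x).
Since both observations come from the same component, the likelihood for component k is f_k(x₁)·f_k(x₂).
  p_Neutral = [0.568466] × [0.0460758] = 0.0261925
  p_Bear = [2.28339e-05] × [0.0522907] = 1.194e-06
  p_Crisis = [0.00202905] × [0.105675] = 0.000214419
Multiply by the mixture weights:
  π_Neutral·p_Neutral = 0.38 × 0.0261925 = 0.00995315
  π_Bear·p_Bear = 0.27 × 1.194e-06 = 3.2238e-07
  π_Crisis·p_Crisis = 0.35 × 0.000214419 = 7.50468e-05
Normaliser: 0.00995315 + 3.2238e-07 + 7.50468e-05 = 0.0100285
P(Regime Neutral | data) ≈ 0.992

0.992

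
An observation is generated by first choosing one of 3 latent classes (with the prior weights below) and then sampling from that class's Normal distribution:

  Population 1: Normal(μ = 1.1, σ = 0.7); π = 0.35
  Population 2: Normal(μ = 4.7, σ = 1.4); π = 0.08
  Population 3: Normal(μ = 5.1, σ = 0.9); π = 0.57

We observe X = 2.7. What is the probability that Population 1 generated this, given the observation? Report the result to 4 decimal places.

0.4867

The responsibility of component k is w_k f_k(x) divided by Σ_j w_j f_j(x).
Evaluate each component's likelihood at the observed value:
  f_1 = (1/(0.7·√(2π)))·exp(−(2.7−1.1)²/(2·0.7²)) = 0.569918·exp(-2.61224) = 0.0418147
  f_2 = (1/(1.4·√(2π)))·exp(−(2.7−4.7)²/(2·1.4²)) = 0.284959·exp(-1.02041) = 0.102713
  f_3 = (1/(0.9·√(2π)))·exp(−(2.7−5.1)²/(2·0.9²)) = 0.443269·exp(-3.55556) = 0.0126622
Weight by the priors:
  w_1·f_1 = 0.35 × 0.0418147 = 0.0146351
  w_2·f_2 = 0.08 × 0.102713 = 0.00821702
  w_3·f_3 = 0.57 × 0.0126622 = 0.00721746
Denominator: 0.0146351 + 0.00821702 + 0.00721746 = 0.0300696
P(Population 1 | 2.7) = 0.0146351 / 0.0300696 ≈ 0.4867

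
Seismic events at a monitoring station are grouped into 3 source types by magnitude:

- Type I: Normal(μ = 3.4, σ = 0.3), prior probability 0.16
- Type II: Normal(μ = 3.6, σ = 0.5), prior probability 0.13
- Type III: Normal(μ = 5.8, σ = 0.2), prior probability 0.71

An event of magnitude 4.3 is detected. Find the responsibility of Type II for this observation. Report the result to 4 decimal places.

P(component k | x) = w_k·f_k(x) / marginal(x), where marginal(x) = Σ_j w_j·f_j(x).
Normal densities:
  L_I = (1/(0.3·√(2π)))·exp(−(4.3−3.4)²/(2·0.3²)) = 1.329808·exp(-4.50000) = 0.0147728
  L_II = (1/(0.5·√(2π)))·exp(−(4.3−3.6)²/(2·0.5²)) = 0.797885·exp(-0.98000) = 0.299455
  L_III = (1/(0.2·√(2π)))·exp(−(4.3−5.8)²/(2·0.2²)) = 1.994711·exp(-28.12500) = 1.21716e-12
Multiply by the mixture weights:
  w_I·L_I = 0.16 × 0.0147728 = 0.00236365
  w_II·L_II = 0.13 × 0.299455 = 0.0389291
  w_III·L_III = 0.71 × 1.21716e-12 = 8.64184e-13
Evidence: 0.00236365 + 0.0389291 + 8.64184e-13 = 0.0412928
P(Type II | x) ≈ 0.9428

0.9428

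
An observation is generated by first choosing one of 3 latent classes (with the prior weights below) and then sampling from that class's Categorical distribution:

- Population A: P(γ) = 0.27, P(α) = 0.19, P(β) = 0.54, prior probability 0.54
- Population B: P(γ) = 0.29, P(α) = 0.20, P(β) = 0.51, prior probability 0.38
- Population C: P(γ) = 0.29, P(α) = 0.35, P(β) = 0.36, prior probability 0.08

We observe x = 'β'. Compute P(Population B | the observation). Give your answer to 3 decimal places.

Posterior ∝ prior × likelihood, so P(k | x) ∝ π_k f_k(x); normalise over all components.
Component likelihoods at x = 'β':
  f_A = 0.54
  f_B = 0.51
  f_C = 0.36
Prior × likelihood for each component:
  π_A·f_A = 0.54 × 0.54 = 0.2916
  π_B·f_B = 0.38 × 0.51 = 0.1938
  π_C·f_C = 0.08 × 0.36 = 0.0288
Sum: 0.2916 + 0.1938 + 0.0288 = 0.5142
So the posterior for Population B is 0.1938 / 0.5142 ≈ 0.377.

0.377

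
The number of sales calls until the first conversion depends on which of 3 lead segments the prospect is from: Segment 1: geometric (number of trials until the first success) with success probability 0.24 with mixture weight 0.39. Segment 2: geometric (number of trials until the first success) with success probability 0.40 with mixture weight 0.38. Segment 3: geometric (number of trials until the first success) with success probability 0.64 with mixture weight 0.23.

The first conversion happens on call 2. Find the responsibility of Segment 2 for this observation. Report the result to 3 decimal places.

The responsibility of component k is w_k f_k(x) divided by Σ_j w_j f_j(x).
Geometric probabilities:
  L_1 = 0.24·(1−0.24)^1 = 0.24·0.76 = 0.1824
  L_2 = 0.40·(1−0.40)^1 = 0.40·0.6 = 0.24
  L_3 = 0.64·(1−0.64)^1 = 0.64·0.36 = 0.2304
Weight by the priors:
  w_1·L_1 = 0.39 × 0.1824 = 0.071136
  w_2·L_2 = 0.38 × 0.24 = 0.0912
  w_3·L_3 = 0.23 × 0.2304 = 0.052992
Denominator: 0.071136 + 0.0912 + 0.052992 = 0.215328
P(Segment 2 | x) ≈ 0.424

0.424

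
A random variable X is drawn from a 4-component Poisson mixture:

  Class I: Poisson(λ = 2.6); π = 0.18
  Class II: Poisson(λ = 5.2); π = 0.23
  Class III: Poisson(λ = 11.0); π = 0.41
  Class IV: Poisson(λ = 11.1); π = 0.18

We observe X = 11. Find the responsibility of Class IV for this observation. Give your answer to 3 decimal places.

Posterior ∝ prior × likelihood, so P(k | x) ∝ P(Z=k) f_k(x); normalise over all components.
Evaluate each component's likelihood at the observed value:
  f_I = 6.82945e-05
  f_II = 0.0103884
  f_III = 0.119378
  f_IV = 0.119324
Prior × likelihood for each component:
  P(Z=I)·f_I = 0.18 × 6.82945e-05 = 1.2293e-05
  P(Z=II)·f_II = 0.23 × 0.0103884 = 0.00238934
  P(Z=III)·f_III = 0.41 × 0.119378 = 0.048945
  P(Z=IV)·f_IV = 0.18 × 0.119324 = 0.0214783
Evidence: 1.2293e-05 + 0.00238934 + 0.048945 + 0.0214783 = 0.072825
Responsibility of Class IV: 0.0214783 / 0.072825 ≈ 0.295

0.295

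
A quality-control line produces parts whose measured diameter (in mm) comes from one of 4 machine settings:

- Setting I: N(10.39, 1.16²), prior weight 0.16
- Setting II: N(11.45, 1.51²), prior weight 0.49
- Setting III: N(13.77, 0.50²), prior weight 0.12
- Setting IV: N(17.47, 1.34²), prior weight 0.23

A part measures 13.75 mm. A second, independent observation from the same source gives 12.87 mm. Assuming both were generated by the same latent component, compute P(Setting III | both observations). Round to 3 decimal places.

The responsibility of component k is P(Z=k) f_k(x) divided by Σ_j P(Z=j) f_j(x).
Since both observations come from the same component, the likelihood for component k is f_k(x₁)·f_k(x₂).
  L_I = [0.00518304] × [0.0349886] = 0.000181347
  L_II = [0.0828201] × [0.169785] = 0.0140616
  L_III = [0.797247] × [0.1579] = 0.125885
  L_IV = [0.00631374] × [0.000821984] = 5.18979e-06
Prior × likelihood for each component:
  P(Z=I)·L_I = 0.16 × 0.000181347 = 2.90155e-05
  P(Z=II)·L_II = 0.49 × 0.0140616 = 0.00689019
  P(Z=III)·L_III = 0.12 × 0.125885 = 0.0151063
  P(Z=IV)·L_IV = 0.23 × 5.18979e-06 = 1.19365e-06
Evidence: 2.90155e-05 + 0.00689019 + 0.0151063 + 1.19365e-06 = 0.0220267
P(Setting III | x₁, x₂) = 0.0151063 / 0.0220267 ≈ 0.686

0.686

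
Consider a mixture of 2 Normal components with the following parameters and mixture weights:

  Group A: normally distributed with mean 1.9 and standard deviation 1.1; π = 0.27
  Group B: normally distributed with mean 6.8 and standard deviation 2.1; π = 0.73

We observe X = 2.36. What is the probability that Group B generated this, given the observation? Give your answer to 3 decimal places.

0.142

P(component k | x) = P(Z=k)·f_k(x) / marginal(x), where marginal(x) = Σ_j P(Z=j)·f_j(x).
Evaluate each component's likelihood at the observed value:
  f_A = 0.33231
  f_B = 0.0203235
Weight by the priors:
  P(Z=A)·f_A = 0.27 × 0.33231 = 0.0897237
  P(Z=B)·f_B = 0.73 × 0.0203235 = 0.0148361
Marginal: 0.0897237 + 0.0148361 = 0.10456
P(Group B | x) = 0.0148361 / 0.10456 ≈ 0.142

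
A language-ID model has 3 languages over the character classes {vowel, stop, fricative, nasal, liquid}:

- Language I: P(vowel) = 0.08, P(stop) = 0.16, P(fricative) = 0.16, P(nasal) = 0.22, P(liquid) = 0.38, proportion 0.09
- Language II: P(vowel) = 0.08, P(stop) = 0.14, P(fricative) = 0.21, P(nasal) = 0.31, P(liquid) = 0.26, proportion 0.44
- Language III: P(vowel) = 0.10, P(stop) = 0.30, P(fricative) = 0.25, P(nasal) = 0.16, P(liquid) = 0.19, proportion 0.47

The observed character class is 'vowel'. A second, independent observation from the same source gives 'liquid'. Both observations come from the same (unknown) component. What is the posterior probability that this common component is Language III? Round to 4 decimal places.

0.4290

The responsibility of component k is π_k f_k(x) divided by Σ_j π_j f_j(x).
Since both observations come from the same component, the likelihood for component k is f_k(x₁)·f_k(x₂).
  f_I = [0.08] × [0.38] = 0.0304
  f_II = [0.08] × [0.26] = 0.0208
  f_III = [0.1] × [0.19] = 0.019
Prior × likelihood for each component:
  π_I·f_I = 0.09 × 0.0304 = 0.002736
  π_II·f_II = 0.44 × 0.0208 = 0.009152
  π_III·f_III = 0.47 × 0.019 = 0.00893
Marginal: 0.002736 + 0.009152 + 0.00893 = 0.020818
Responsibility of Language III: 0.00893 / 0.020818 ≈ 0.4290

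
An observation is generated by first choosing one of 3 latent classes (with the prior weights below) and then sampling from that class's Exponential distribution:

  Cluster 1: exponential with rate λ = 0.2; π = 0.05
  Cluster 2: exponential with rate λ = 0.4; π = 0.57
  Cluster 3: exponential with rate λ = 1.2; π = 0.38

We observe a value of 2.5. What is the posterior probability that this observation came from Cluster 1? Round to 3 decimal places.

0.054

Posterior ∝ prior × likelihood, so P(k | x) ∝ w_k f_k(x); normalise over all components.
Evaluate each component's likelihood at the observed value:
  p_1 = 0.2·e^(−0.2·2.5) = 0.2·e^(−0.5000) = 0.121306
  p_2 = 0.4·e^(−0.4·2.5) = 0.4·e^(−1.0000) = 0.147152
  p_3 = 1.2·e^(−1.2·2.5) = 1.2·e^(−3.0000) = 0.0597445
Unnormalised posteriors:
  w_1·p_1 = 0.05 × 0.121306 = 0.00606531
  w_2·p_2 = 0.57 × 0.147152 = 0.0838765
  w_3·p_3 = 0.38 × 0.0597445 = 0.0227029
Marginal: 0.00606531 + 0.0838765 + 0.0227029 = 0.112645
Responsibility of Cluster 1: 0.00606531 / 0.112645 ≈ 0.054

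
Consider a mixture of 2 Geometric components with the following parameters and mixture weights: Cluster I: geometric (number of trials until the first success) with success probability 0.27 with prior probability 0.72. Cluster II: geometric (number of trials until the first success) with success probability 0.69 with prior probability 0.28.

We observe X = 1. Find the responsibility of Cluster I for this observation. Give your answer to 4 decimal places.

The responsibility of component k is w_k f_k(x) divided by Σ_j w_j f_j(x).
Evaluate each component's likelihood at the observed value:
  L_I = 0.27·(1−0.27)^0 = 0.27·1 = 0.27
  L_II = 0.69·(1−0.69)^0 = 0.69·1 = 0.69
Weight by the priors:
  w_I·L_I = 0.72 × 0.27 = 0.1944
  w_II·L_II = 0.28 × 0.69 = 0.1932
Normaliser: 0.1944 + 0.1932 = 0.3876
Responsibility of Cluster I: 0.1944 / 0.3876 ≈ 0.5015

0.5015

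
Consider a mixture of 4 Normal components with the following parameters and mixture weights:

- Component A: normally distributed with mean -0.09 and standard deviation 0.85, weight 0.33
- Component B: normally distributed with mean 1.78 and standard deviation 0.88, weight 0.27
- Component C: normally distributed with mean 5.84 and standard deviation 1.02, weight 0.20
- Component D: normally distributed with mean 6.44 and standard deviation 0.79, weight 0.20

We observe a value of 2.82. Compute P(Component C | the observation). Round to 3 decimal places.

0.016

Posterior ∝ prior × likelihood, so P(k | x) ∝ π_k f_k(x); normalise over all components.
Normal densities:
  L_A = (1/(0.85·√(2π)))·exp(−(2.82−-0.09)²/(2·0.85²)) = 0.469344·exp(-5.86028) = 0.00133784
  L_B = (1/(0.88·√(2π)))·exp(−(2.82−1.78)²/(2·0.88²)) = 0.453344·exp(-0.69835) = 0.225496
  L_C = (1/(1.02·√(2π)))·exp(−(2.82−5.84)²/(2·1.02²)) = 0.391120·exp(-4.38312) = 0.00488365
  L_D = (1/(0.79·√(2π)))·exp(−(2.82−6.44)²/(2·0.79²)) = 0.504990·exp(-10.49864) = 1.39246e-05
Prior × likelihood for each component:
  π_A·L_A = 0.33 × 0.00133784 = 0.000441488
  π_B·L_B = 0.27 × 0.225496 = 0.060884
  π_C·L_C = 0.20 × 0.00488365 = 0.000976729
  π_D·L_D = 0.20 × 1.39246e-05 = 2.78492e-06
Evidence: 0.000441488 + 0.060884 + 0.000976729 + 2.78492e-06 = 0.062305
So the posterior for Component C is 0.000976729 / 0.062305 ≈ 0.016.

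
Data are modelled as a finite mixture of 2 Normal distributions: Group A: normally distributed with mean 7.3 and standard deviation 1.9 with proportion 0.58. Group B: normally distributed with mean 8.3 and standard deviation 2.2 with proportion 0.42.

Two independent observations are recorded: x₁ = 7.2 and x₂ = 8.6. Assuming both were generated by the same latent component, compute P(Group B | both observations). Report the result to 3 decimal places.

0.374

Apply Bayes' rule: the posterior for each component is proportional to its prior times its likelihood at x.
Since both observations come from the same component, the likelihood for component k is f_k(x₁)·f_k(x₂).
  f_A = [(1/(1.9·√(2π)))·exp(−(7.2−7.3)²/(2·1.9²)) = 0.209970·exp(-0.00139) = 0.209679] × [0.16615] = 0.0348382
  f_B = [(1/(2.2·√(2π)))·exp(−(7.2−8.3)²/(2·2.2²)) = 0.181337·exp(-0.12500) = 0.16003] × [0.179659] = 0.0287508
Weight by the priors:
  P(Z=A)·f_A = 0.58 × 0.0348382 = 0.0202061
  P(Z=B)·f_B = 0.42 × 0.0287508 = 0.0120753
Sum: 0.0202061 + 0.0120753 = 0.0322815
P(Group B | x) = 0.0120753 / 0.0322815 ≈ 0.374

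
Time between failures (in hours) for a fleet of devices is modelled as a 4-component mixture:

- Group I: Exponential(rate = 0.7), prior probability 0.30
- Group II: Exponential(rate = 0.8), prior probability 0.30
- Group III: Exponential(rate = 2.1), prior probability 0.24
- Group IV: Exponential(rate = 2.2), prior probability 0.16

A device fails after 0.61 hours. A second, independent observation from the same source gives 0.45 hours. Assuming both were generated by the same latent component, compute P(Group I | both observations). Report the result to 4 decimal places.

The responsibility of component k is π_k f_k(x) divided by Σ_j π_j f_j(x).
Since both observations come from the same component, the likelihood for component k is f_k(x₁)·f_k(x₂).
  L_I = [0.456724] × [0.510852] = 0.233319
  L_II = [0.491082] × [0.558141] = 0.274093
  L_III = [0.583295] × [0.816227] = 0.476101
  L_IV = [0.57491] × [0.817469] = 0.469971
Multiply by the mixture weights:
  π_I·L_I = 0.30 × 0.233319 = 0.0699956
  π_II·L_II = 0.30 × 0.274093 = 0.082228
  π_III·L_III = 0.24 × 0.476101 = 0.114264
  π_IV·L_IV = 0.16 × 0.469971 = 0.0751953
Sum: 0.0699956 + 0.082228 + 0.114264 + 0.0751953 = 0.341683
So the posterior for Group I is 0.0699956 / 0.341683 ≈ 0.2049.

0.2049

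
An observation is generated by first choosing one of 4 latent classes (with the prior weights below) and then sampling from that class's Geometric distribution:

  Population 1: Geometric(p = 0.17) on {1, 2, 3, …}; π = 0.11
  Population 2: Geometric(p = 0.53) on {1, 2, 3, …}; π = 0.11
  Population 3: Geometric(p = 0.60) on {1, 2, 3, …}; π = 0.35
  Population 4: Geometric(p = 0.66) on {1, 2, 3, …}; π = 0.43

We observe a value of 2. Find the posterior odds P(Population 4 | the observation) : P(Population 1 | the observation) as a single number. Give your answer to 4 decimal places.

6.2169

The posterior odds equal the prior odds times the likelihood ratio: (π_i/π_j)·(f_i(x)/f_j(x)).
Geometric probabilities:
  p_1 = 0.1411
  p_2 = 0.2491
  p_3 = 0.24
  p_4 = 0.2244
Posterior odds = (π_4·p_4) / (π_1·p_1) = (0.43·0.2244) / (0.11·0.1411) = 0.096492 / 0.015521 ≈ 6.2169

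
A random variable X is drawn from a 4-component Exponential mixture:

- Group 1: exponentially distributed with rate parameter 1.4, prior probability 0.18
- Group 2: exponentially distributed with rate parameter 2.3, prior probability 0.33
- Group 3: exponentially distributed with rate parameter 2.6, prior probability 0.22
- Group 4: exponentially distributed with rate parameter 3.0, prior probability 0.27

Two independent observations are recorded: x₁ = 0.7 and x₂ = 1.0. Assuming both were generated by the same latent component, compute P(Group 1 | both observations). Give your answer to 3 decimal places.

By Bayes' theorem, P(k | x) = π_k f_k(x) / Σ_j π_j f_j(x).
Since both observations come from the same component, the likelihood for component k is f_k(x₁)·f_k(x₂).
  L_1 = [0.525436] × [0.345236] = 0.181399
  L_2 = [0.459742] × [0.230595] = 0.106014
  L_3 = [0.421267] × [0.193111] = 0.0813514
  L_4 = [0.367369] × [0.149361] = 0.0548707
Multiply by the mixture weights:
  π_1·L_1 = 0.18 × 0.181399 = 0.0326518
  π_2·L_2 = 0.33 × 0.106014 = 0.0349847
  π_3·L_3 = 0.22 × 0.0813514 = 0.0178973
  π_4·L_4 = 0.27 × 0.0548707 = 0.0148151
Denominator: 0.0326518 + 0.0349847 + 0.0178973 + 0.0148151 = 0.100349
So the posterior for Group 1 is 0.0326518 / 0.100349 ≈ 0.325.

0.325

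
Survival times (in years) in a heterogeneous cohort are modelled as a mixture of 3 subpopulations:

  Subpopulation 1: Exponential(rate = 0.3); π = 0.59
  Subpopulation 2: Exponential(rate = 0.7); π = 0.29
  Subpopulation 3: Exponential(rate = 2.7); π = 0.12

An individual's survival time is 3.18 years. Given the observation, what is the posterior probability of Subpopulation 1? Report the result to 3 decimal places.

Apply Bayes' rule: the posterior for each component is proportional to its prior times its likelihood at x.
Component likelihoods at x = 3.18 years:
  p_1 = 0.115559
  p_2 = 0.0755716
  p_3 = 0.000504094
Weight by the priors:
  π_1·p_1 = 0.59 × 0.115559 = 0.0681799
  π_2·p_2 = 0.29 × 0.0755716 = 0.0219158
  π_3·p_3 = 0.12 × 0.000504094 = 6.04913e-05
Denominator: 0.0681799 + 0.0219158 + 6.04913e-05 = 0.0901561
P(Subpopulation 1 | 3.18 years) = 0.0681799 / 0.0901561 ≈ 0.756

0.756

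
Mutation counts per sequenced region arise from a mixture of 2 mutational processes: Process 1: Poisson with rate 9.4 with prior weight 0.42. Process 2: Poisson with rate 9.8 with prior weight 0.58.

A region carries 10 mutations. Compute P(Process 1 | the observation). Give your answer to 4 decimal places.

0.4159

The responsibility of component k is π_k f_k(x) divided by Σ_j π_j f_j(x).
Component likelihoods at x = 10 mutations:
  p_1 = e^(−9.4)·9.4^10/10! = 0.122786
  p_2 = e^(−9.8)·9.8^10/10! = 0.124857
Prior × likelihood for each component:
  π_1·p_1 = 0.42 × 0.122786 = 0.0515699
  π_2·p_2 = 0.58 × 0.124857 = 0.0724169
Sum: 0.0515699 + 0.0724169 = 0.123987
Responsibility of Process 1: 0.0515699 / 0.123987 ≈ 0.4159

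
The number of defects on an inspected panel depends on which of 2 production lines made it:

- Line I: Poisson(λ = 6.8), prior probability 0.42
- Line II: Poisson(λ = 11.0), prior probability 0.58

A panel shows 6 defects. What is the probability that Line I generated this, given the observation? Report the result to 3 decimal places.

0.729

The responsibility of component k is π_k f_k(x) divided by Σ_j π_j f_j(x).
Poisson probabilities:
  L_I = 0.152939
  L_II = 0.0410946
Multiply by the mixture weights:
  π_I·L_I = 0.42 × 0.152939 = 0.0642344
  π_II·L_II = 0.58 × 0.0410946 = 0.0238348
Normaliser: 0.0642344 + 0.0238348 = 0.0880693
Responsibility of Line I: 0.0642344 / 0.0880693 ≈ 0.729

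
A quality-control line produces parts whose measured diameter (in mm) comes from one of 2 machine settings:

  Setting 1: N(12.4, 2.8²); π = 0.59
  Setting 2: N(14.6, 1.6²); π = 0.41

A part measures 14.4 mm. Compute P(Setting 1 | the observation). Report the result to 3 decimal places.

0.391

Apply Bayes' rule: the posterior for each component is proportional to its prior times its likelihood at x.
Component likelihoods at x = 14.4 mm:
  L_1 = 0.110398
  L_2 = 0.247399
Unnormalised posteriors:
  P(Z=1)·L_1 = 0.59 × 0.110398 = 0.065135
  P(Z=2)·L_2 = 0.41 × 0.247399 = 0.101433
Marginal: 0.065135 + 0.101433 = 0.166568
P(Setting 1 | 14.4 mm) = 0.065135 / 0.166568 ≈ 0.391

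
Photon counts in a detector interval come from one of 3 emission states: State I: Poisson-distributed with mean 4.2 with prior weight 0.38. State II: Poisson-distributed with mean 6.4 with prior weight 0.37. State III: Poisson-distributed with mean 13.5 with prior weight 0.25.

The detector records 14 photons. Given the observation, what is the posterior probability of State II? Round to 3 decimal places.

Posterior ∝ prior × likelihood, so P(k | x) ∝ P(Z=k) f_k(x); normalise over all components.
Component likelihoods at x = 14 photons:
  L_I = e^(−4.2)·4.2^14/14! = 9.14208e-05
  L_II = e^(−6.4)·6.4^14/14! = 0.0036866
  L_III = e^(−13.5)·13.5^14/14! = 0.105024
Weight by the priors:
  P(Z=I)·L_I = 0.38 × 9.14208e-05 = 3.47399e-05
  P(Z=II)·L_II = 0.37 × 0.0036866 = 0.00136404
  P(Z=III)·L_III = 0.25 × 0.105024 = 0.026256
Sum: 3.47399e-05 + 0.00136404 + 0.026256 = 0.0276548
P(State II | 14 photons) = 0.00136404 / 0.0276548 ≈ 0.049

0.049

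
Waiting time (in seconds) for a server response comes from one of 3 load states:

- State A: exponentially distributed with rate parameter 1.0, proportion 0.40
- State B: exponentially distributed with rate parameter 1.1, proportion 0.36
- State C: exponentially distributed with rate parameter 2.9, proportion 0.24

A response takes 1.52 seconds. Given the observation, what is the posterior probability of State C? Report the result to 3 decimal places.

Apply Bayes' rule: the posterior for each component is proportional to its prior times its likelihood at x.
Exponential densities:
  f_A = 0.218712
  f_B = 0.206658
  f_C = 0.0353206
Prior × likelihood for each component:
  P(Z=A)·f_A = 0.40 × 0.218712 = 0.0874848
  P(Z=B)·f_B = 0.36 × 0.206658 = 0.0743969
  P(Z=C)·f_C = 0.24 × 0.0353206 = 0.00847694
Marginal: 0.0874848 + 0.0743969 + 0.00847694 = 0.170359
P(State C | data) = 0.00847694 / 0.170359 ≈ 0.050

0.050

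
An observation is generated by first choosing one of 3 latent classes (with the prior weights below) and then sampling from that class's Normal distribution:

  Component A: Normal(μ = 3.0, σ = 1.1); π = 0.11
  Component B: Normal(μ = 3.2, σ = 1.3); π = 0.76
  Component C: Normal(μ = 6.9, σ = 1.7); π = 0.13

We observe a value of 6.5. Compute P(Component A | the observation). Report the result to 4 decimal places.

0.0064

The responsibility of component k is w_k f_k(x) divided by Σ_j w_j f_j(x).
Normal densities:
  p_A = (1/(1.1·√(2π)))·exp(−(6.5−3.0)²/(2·1.1²)) = 0.362675·exp(-5.06198) = 0.00229681
  p_B = (1/(1.3·√(2π)))·exp(−(6.5−3.2)²/(2·1.3²)) = 0.306879·exp(-3.22189) = 0.0122382
  p_C = (1/(1.7·√(2π)))·exp(−(6.5−6.9)²/(2·1.7²)) = 0.234672·exp(-0.02768) = 0.228265
Prior × likelihood for each component:
  w_A·p_A = 0.11 × 0.00229681 = 0.00025265
  w_B·p_B = 0.76 × 0.0122382 = 0.009301
  w_C·p_C = 0.13 × 0.228265 = 0.0296744
Marginal: 0.00025265 + 0.009301 + 0.0296744 = 0.0392281
P(Component A | the observation) ≈ 0.0064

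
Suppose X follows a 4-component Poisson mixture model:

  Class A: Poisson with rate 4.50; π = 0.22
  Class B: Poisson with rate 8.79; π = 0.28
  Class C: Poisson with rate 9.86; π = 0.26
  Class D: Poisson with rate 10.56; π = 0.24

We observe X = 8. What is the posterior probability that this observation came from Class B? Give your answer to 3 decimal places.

0.370

By Bayes' theorem, P(k | x) = π_k f_k(x) / Σ_j π_j f_j(x).
Component likelihoods at x = 8:
  f_A = e^(−4.50)·4.50^8/8! = 0.0463292
  f_B = e^(−8.79)·8.79^8/8! = 0.134568
  f_C = e^(−9.86)·9.86^8/8! = 0.115705
  f_D = e^(−10.56)·10.56^8/8! = 0.0994583
Weight by the priors:
  π_A·f_A = 0.22 × 0.0463292 = 0.0101924
  π_B·f_B = 0.28 × 0.134568 = 0.0376791
  π_C·f_C = 0.26 × 0.115705 = 0.0300832
  π_D·f_D = 0.24 × 0.0994583 = 0.02387
Normaliser: 0.0101924 + 0.0376791 + 0.0300832 + 0.02387 = 0.101825
P(Class B | x) = 0.0376791 / 0.101825 ≈ 0.370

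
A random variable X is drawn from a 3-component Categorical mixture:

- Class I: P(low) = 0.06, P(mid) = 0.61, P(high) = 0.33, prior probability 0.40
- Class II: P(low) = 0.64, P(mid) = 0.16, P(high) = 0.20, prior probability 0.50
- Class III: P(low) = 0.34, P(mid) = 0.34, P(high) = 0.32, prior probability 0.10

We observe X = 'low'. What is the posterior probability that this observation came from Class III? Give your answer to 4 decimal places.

0.0899

Apply Bayes' rule: the posterior for each component is proportional to its prior times its likelihood at x.
Evaluate each component's likelihood at the observed value:
  L_I = 0.06
  L_II = 0.64
  L_III = 0.34
Unnormalised posteriors:
  π_I·L_I = 0.40 × 0.06 = 0.024
  π_II·L_II = 0.50 × 0.64 = 0.32
  π_III·L_III = 0.10 × 0.34 = 0.034
Evidence: 0.024 + 0.32 + 0.034 = 0.378
P(Class III | the observation) = 0.034 / 0.378 ≈ 0.0899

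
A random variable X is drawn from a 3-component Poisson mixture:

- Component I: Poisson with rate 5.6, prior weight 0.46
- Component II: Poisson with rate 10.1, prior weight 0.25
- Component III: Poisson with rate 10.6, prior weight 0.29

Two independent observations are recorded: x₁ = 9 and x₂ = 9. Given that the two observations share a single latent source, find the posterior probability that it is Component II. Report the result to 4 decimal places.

The responsibility of component k is P(Z=k) f_k(x) divided by Σ_j P(Z=j) f_j(x).
Since both observations come from the same component, the likelihood for component k is f_k(x₁)·f_k(x₂).
  L_I = [e^(−5.6)·5.6^9/9! = 0.0551925] × [0.0551925] = 0.00304621
  L_II = [e^(−10.1)·10.1^9/9! = 0.12381] × [0.12381] = 0.0153289
  L_III = [e^(−10.6)·10.6^9/9! = 0.116003] × [0.116003] = 0.0134566
Weight by the priors:
  P(Z=I)·L_I = 0.46 × 0.00304621 = 0.00140126
  P(Z=II)·L_II = 0.25 × 0.0153289 = 0.00383222
  P(Z=III)·L_III = 0.29 × 0.0134566 = 0.00390242
Normaliser: 0.00140126 + 0.00383222 + 0.00390242 = 0.0091359
Responsibility of Component II: 0.00383222 / 0.0091359 ≈ 0.4195

0.4195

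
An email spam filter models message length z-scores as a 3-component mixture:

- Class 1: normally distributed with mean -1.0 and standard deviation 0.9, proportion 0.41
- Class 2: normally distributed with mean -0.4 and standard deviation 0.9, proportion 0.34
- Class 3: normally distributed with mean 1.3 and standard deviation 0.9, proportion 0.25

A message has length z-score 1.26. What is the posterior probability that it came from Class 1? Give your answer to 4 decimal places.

0.0532

P(component k | x) = π_k·f_k(x) / marginal(x), where marginal(x) = Σ_j π_j·f_j(x).
Normal densities:
  L_1 = 0.0189412
  L_2 = 0.080898
  L_3 = 0.442832
Prior × likelihood for each component:
  π_1·L_1 = 0.41 × 0.0189412 = 0.00776588
  π_2·L_2 = 0.34 × 0.080898 = 0.0275053
  π_3·L_3 = 0.25 × 0.442832 = 0.110708
Sum: 0.00776588 + 0.0275053 + 0.110708 = 0.145979
So the posterior for Class 1 is 0.00776588 / 0.145979 ≈ 0.0532.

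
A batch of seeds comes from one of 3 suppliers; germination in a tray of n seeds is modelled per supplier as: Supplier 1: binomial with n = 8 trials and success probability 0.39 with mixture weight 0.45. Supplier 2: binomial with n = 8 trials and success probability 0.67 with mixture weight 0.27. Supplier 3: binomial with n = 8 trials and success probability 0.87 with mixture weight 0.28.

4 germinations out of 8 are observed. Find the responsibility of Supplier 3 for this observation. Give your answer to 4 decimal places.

By Bayes' theorem, P(k | x) = w_k f_k(x) / Σ_j w_j f_j(x).
Component likelihoods at x = 4 germinations out of 8:
  p_1 = C(8,4)·0.39^4·0.61^4 = 70·0.0231344·0.138458 = 0.224221
  p_2 = C(8,4)·0.67^4·0.33^4 = 70·0.201511·0.0118592 = 0.167283
  p_3 = C(8,4)·0.87^4·0.13^4 = 70·0.572898·0.00028561 = 0.0114538
Prior × likelihood for each component:
  w_1·p_1 = 0.45 × 0.224221 = 0.100899
  w_2·p_2 = 0.27 × 0.167283 = 0.0451665
  w_3·p_3 = 0.28 × 0.0114538 = 0.00320706
Denominator: 0.100899 + 0.0451665 + 0.00320706 = 0.149273
So the posterior for Supplier 3 is 0.00320706 / 0.149273 ≈ 0.0215.

0.0215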